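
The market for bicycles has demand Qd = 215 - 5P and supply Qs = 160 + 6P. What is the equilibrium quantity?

Q* = 190

Set Qd = Qs: 215 - 5P = 160 + 6P.
55 = 11P, so P* = 5.
Q* = 215 − 5(5) = 190.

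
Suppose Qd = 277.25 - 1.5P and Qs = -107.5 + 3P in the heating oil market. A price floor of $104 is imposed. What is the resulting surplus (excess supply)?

Surplus = 83.25

Equilibrium price would be P* = 85.5, so the floor at 104 binds.
At P = 104: Qd = 121.25, Qs = 204.5.
Surplus = 204.5 − 121.25 = 83.25.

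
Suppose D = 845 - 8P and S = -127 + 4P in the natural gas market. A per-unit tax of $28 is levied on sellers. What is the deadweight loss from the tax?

Pre-tax equilibrium: P* = 81, Q* = 197.
Tax on sellers shifts supply to S = -127 + 4(P − 28) = -239 + 4P.
845 - 8P = -239 + 4P gives buyer price Pb = 271/3; sellers receive Ps = 271/3 − 28 = 187/3.
New quantity: Q = 845 − 8(271/3) = 367/3.
DWL = ½ × 28 × (197 − 367/3) = 3136/3.

Deadweight loss = 3136/3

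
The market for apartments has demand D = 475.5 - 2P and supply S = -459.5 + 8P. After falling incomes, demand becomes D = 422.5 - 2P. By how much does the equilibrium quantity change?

Original equilibrium: P* = 93.5, Q* = 288.5.
New equilibrium: 422.5 - 2P = -459.5 + 8P, so 882 = 10P and P' = 88.2; Q' = 422.5 − 2(88.2) = 246.1.
Change in quantity: 246.1 − 288.5 = -42.4.

ΔQ = -42.4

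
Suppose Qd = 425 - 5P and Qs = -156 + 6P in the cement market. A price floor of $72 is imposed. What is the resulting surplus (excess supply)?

Equilibrium price would be P* = 581/11, so the floor at 72 binds.
At P = 72: Qd = 65, Qs = 276.
Surplus = 276 − 65 = 211.

Surplus = 211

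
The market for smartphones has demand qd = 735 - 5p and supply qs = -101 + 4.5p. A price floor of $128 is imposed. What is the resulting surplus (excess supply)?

Equilibrium price would be p* = 88, so the floor at 128 binds.
At p = 128: qd = 95, qs = 475.
Surplus = 475 − 95 = 380.

Surplus = 380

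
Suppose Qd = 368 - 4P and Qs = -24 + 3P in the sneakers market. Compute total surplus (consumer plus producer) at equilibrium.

Total surplus = 6048

Equilibrium: 368 - 4P = -24 + 3P gives P* = 56, Q* = 144.
Demand choke price: P = 92; supply starts at P = 8.
CS = ½(92 − 56)(144) = 2592; PS = ½(56 − 8)(144) = 3456.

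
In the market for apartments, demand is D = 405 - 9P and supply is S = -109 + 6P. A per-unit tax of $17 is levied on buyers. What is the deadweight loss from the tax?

Deadweight loss = 520.2

Pre-tax equilibrium: P* = 514/15, Q* = 96.6.
Tax on buyers shifts demand to D = 405 − 9(P + 17) = 252 - 9P.
252 - 9P = -109 + 6P gives seller price Ps = 361/15; buyers pay Pb = 361/15 + 17 = 616/15.
New quantity: Q = 405 − 9(616/15) = 35.4.
DWL = ½ × 17 × (96.6 − 35.4) = 520.2.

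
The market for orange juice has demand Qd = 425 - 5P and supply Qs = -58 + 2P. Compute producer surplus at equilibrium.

Equilibrium: 425 - 5P = -58 + 2P gives P* = 69, Q* = 80.
Supply starts at P = 29 (where Qs = 0).
PS = ½(69 − 29)(80) = 1600.

Producer surplus = 1600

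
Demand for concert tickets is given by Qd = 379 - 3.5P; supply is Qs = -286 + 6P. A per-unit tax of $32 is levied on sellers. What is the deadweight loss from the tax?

Pre-tax equilibrium: P* = 70, Q* = 134.
Tax on sellers shifts supply to Qs = -286 + 6(P − 32) = -478 + 6P.
379 - 3.5P = -478 + 6P gives buyer price Pb = 1714/19; sellers receive Ps = 1714/19 − 32 = 1106/19.
New quantity: Q = 379 − 3.5(1714/19) = 1202/19.
DWL = ½ × 32 × (134 − 1202/19) = 21504/19.

Deadweight loss = 21504/19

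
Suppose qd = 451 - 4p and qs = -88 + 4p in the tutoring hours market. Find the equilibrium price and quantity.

Set qd = qs: 451 - 4p = -88 + 4p.
539 = 8p, so p* = 67.375.
q* = 451 − 4(67.375) = 181.5.

p* = 67.375, q* = 181.5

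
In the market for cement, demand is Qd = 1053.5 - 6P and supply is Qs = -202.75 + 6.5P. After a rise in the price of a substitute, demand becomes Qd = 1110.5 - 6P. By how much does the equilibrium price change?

Original equilibrium: P* = 100.5, Q* = 450.5.
New equilibrium: 1110.5 - 6P = -202.75 + 6.5P, so 1313.25 = 12.5P and P' = 105.06; Q' = 1110.5 − 6(105.06) = 480.14.
Change in price: 105.06 − 100.5 = 4.56.

ΔP = 4.56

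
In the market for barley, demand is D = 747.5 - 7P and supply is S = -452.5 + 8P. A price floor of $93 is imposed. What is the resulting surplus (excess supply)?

Equilibrium price would be P* = 80, so the floor at 93 binds.
At P = 93: D = 96.5, S = 291.5.
Surplus = 291.5 − 96.5 = 195.

Surplus = 195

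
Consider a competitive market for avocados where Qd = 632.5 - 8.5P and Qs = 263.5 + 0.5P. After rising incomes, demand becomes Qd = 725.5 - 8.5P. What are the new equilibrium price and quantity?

Original equilibrium: P* = 41, Q* = 284.
New equilibrium: 725.5 - 8.5P = 263.5 + 0.5P, so 462 = 9P and P' = 154/3; Q' = 725.5 − 8.5(154/3) = 1735/6.

P' = 154/3, Q' = 1735/6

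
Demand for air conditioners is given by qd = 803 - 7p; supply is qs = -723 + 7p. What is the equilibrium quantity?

q* = 40

Set qd = qs: 803 - 7p = -723 + 7p.
1526 = 14p, so p* = 109.
q* = 803 − 7(109) = 40.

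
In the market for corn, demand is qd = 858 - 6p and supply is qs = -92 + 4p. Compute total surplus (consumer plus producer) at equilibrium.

Total surplus = 17280

Equilibrium: 858 - 6p = -92 + 4p gives p* = 95, q* = 288.
Demand choke price: p = 143; supply starts at p = 23.
CS = ½(143 − 95)(288) = 6912; PS = ½(95 − 23)(288) = 10368.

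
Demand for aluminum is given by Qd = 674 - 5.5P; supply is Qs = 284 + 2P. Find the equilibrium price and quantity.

Set Qd = Qs: 674 - 5.5P = 284 + 2P.
390 = 7.5P, so P* = 52.
Q* = 674 − 5.5(52) = 388.

P* = 52, Q* = 388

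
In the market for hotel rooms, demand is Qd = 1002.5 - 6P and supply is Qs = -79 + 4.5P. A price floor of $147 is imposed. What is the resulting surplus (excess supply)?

Equilibrium price would be P* = 103, so the floor at 147 binds.
At P = 147: Qd = 120.5, Qs = 582.5.
Surplus = 582.5 − 120.5 = 462.

Surplus = 462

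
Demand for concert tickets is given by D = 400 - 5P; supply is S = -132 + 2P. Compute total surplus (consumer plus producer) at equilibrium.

Total surplus = 140

Equilibrium: 400 - 5P = -132 + 2P gives P* = 76, Q* = 20.
Demand choke price: P = 80; supply starts at P = 66.
CS = ½(80 − 76)(20) = 40; PS = ½(76 − 66)(20) = 100.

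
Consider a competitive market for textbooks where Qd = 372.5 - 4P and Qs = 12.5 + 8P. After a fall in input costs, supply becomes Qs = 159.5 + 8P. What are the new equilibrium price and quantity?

Original equilibrium: P* = 30, Q* = 252.5.
New equilibrium: 372.5 - 4P = 159.5 + 8P, so 213 = 12P and P' = 17.75; Q' = 372.5 − 4(17.75) = 301.5.

P' = 17.75, Q' = 301.5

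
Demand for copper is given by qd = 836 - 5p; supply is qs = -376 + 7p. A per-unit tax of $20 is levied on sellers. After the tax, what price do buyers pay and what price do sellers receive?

Pre-tax equilibrium: p* = 101, q* = 331.
Tax on sellers shifts supply to qs = -376 + 7(p − 20) = -516 + 7p.
836 - 5p = -516 + 7p gives buyer price pb = 338/3; sellers receive ps = 338/3 − 20 = 278/3.
New quantity: q = 836 − 5(338/3) = 818/3.

Buyers pay 338/3, sellers receive 278/3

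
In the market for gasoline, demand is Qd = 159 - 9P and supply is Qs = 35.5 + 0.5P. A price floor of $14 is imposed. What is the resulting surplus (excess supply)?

Equilibrium price would be P* = 13, so the floor at 14 binds.
At P = 14: Qd = 33, Qs = 42.5.
Surplus = 42.5 − 33 = 9.5.

Surplus = 9.5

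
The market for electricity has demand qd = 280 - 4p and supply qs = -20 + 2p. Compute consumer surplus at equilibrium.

Consumer surplus = 800

Equilibrium: 280 - 4p = -20 + 2p gives p* = 50, q* = 80.
Demand choke price (qd = 0): p = 70.
CS = ½(70 − 50)(80) = 800.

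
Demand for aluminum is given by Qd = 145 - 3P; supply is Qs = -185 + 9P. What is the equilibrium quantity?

Q* = 62.5

Set Qd = Qs: 145 - 3P = -185 + 9P.
330 = 12P, so P* = 27.5.
Q* = 145 − 3(27.5) = 62.5.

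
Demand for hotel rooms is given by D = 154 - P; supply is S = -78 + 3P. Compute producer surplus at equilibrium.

Producer surplus = 1536

Equilibrium: 154 - P = -78 + 3P gives P* = 58, Q* = 96.
Supply starts at P = 26 (where S = 0).
PS = ½(58 − 26)(96) = 1536.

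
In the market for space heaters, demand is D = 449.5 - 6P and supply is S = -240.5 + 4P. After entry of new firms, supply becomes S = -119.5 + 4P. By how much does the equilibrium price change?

Original equilibrium: P* = 69, Q* = 35.5.
New equilibrium: 449.5 - 6P = -119.5 + 4P, so 569 = 10P and P' = 56.9; Q' = 449.5 − 6(56.9) = 108.1.
Change in price: 56.9 − 69 = -12.1.

ΔP = -12.1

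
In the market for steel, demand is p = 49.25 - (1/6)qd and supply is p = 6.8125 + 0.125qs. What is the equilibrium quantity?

Set the two price expressions equal: 49.25 - (1/6)q = 6.8125 + 0.125q.
42.4375 = (7/24)q, so q* = 145.5.
p* = 49.25 − (1/6)(145.5) = 25.

q* = 145.5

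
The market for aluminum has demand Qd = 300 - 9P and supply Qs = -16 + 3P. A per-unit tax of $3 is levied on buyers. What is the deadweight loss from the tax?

Pre-tax equilibrium: P* = 79/3, Q* = 63.
Tax on buyers shifts demand to Qd = 300 − 9(P + 3) = 273 - 9P.
273 - 9P = -16 + 3P gives seller price Ps = 289/12; buyers pay Pb = 289/12 + 3 = 325/12.
New quantity: Q = 300 − 9(325/12) = 56.25.
DWL = ½ × 3 × (63 − 56.25) = 10.125.

Deadweight loss = 10.125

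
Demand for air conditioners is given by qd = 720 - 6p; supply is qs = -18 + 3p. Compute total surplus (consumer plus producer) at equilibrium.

Total surplus = 12996

Equilibrium: 720 - 6p = -18 + 3p gives p* = 82, q* = 228.
Demand choke price: p = 120; supply starts at p = 6.
CS = ½(120 − 82)(228) = 4332; PS = ½(82 − 6)(228) = 8664.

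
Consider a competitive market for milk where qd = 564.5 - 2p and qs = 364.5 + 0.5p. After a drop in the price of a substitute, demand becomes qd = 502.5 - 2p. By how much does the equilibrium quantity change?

Original equilibrium: p* = 80, q* = 404.5.
New equilibrium: 502.5 - 2p = 364.5 + 0.5p, so 138 = 2.5p and p' = 55.2; q' = 502.5 − 2(55.2) = 392.1.
Change in quantity: 392.1 − 404.5 = -12.4.

Δq = -12.4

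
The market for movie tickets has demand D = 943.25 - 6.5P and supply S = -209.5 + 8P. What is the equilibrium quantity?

Set D = S: 943.25 - 6.5P = -209.5 + 8P.
1152.75 = 14.5P, so P* = 79.5.
Q* = 943.25 − 6.5(79.5) = 426.5.

Q* = 426.5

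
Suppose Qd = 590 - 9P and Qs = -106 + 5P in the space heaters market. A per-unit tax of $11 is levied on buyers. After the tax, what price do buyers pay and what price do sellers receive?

Pre-tax equilibrium: P* = 348/7, Q* = 998/7.
Tax on buyers shifts demand to Qd = 590 − 9(P + 11) = 491 - 9P.
491 - 9P = -106 + 5P gives seller price Ps = 597/14; buyers pay Pb = 597/14 + 11 = 751/14.
New quantity: Q = 590 − 9(751/14) = 1501/14.

Buyers pay 751/14, sellers receive 597/14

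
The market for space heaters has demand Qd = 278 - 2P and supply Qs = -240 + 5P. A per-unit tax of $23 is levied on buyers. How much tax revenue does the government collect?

Tax revenue = 15640/7

Pre-tax equilibrium: P* = 74, Q* = 130.
Tax on buyers shifts demand to Qd = 278 − 2(P + 23) = 232 - 2P.
232 - 2P = -240 + 5P gives seller price Ps = 472/7; buyers pay Pb = 472/7 + 23 = 633/7.
New quantity: Q = 278 − 2(633/7) = 680/7.
Revenue = 23 × 680/7 = 15640/7.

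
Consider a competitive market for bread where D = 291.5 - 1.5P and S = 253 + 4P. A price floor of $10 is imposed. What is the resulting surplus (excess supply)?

Equilibrium price would be P* = 7, so the floor at 10 binds.
At P = 10: D = 276.5, S = 293.
Surplus = 293 − 276.5 = 16.5.

Surplus = 16.5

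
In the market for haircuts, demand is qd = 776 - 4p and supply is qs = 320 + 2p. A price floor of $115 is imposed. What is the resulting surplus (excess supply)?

Surplus = 234

Equilibrium price would be p* = 76, so the floor at 115 binds.
At p = 115: qd = 316, qs = 550.
Surplus = 550 − 316 = 234.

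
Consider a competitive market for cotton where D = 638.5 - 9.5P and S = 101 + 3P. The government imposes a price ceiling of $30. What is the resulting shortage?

Equilibrium price would be P* = 43, so the ceiling at 30 binds.
At P = 30: D = 638.5 − 9.5(30) = 353.5, S = 101 + 3(30) = 191.
Shortage = 353.5 − 191 = 162.5.

Shortage = 162.5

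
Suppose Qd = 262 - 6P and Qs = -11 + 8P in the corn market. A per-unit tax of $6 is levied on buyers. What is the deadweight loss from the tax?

Pre-tax equilibrium: P* = 19.5, Q* = 145.
Tax on buyers shifts demand to Qd = 262 − 6(P + 6) = 226 - 6P.
226 - 6P = -11 + 8P gives seller price Ps = 237/14; buyers pay Pb = 237/14 + 6 = 321/14.
New quantity: Q = 262 − 6(321/14) = 871/7.
DWL = ½ × 6 × (145 − 871/7) = 432/7.

Deadweight loss = 432/7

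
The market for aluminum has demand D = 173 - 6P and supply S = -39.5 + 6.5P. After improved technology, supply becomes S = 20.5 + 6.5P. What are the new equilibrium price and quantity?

P' = 12.2, Q' = 99.8

Original equilibrium: P* = 17, Q* = 71.
New equilibrium: 173 - 6P = 20.5 + 6.5P, so 152.5 = 12.5P and P' = 12.2; Q' = 173 − 6(12.2) = 99.8.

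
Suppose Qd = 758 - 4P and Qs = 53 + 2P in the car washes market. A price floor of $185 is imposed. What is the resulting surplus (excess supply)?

Equilibrium price would be P* = 117.5, so the floor at 185 binds.
At P = 185: Qd = 18, Qs = 423.
Surplus = 423 − 18 = 405.

Surplus = 405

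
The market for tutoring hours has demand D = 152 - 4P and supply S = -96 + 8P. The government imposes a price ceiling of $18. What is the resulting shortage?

Shortage = 32

Equilibrium price would be P* = 62/3, so the ceiling at 18 binds.
At P = 18: D = 152 − 4(18) = 80, S = -96 + 8(18) = 48.
Shortage = 80 − 48 = 32.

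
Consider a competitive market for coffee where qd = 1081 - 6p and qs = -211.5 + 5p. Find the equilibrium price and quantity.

p* = 117.5, q* = 376

Set qd = qs: 1081 - 6p = -211.5 + 5p.
1292.5 = 11p, so p* = 117.5.
q* = 1081 − 6(117.5) = 376.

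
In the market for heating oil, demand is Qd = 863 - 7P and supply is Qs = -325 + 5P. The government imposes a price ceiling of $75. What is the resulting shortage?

Equilibrium price would be P* = 99, so the ceiling at 75 binds.
At P = 75: Qd = 863 − 7(75) = 338, Qs = -325 + 5(75) = 50.
Shortage = 338 − 50 = 288.

Shortage = 288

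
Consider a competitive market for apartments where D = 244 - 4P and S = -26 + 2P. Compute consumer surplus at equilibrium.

Equilibrium: 244 - 4P = -26 + 2P gives P* = 45, Q* = 64.
Demand choke price (D = 0): P = 61.
CS = ½(61 − 45)(64) = 512.

Consumer surplus = 512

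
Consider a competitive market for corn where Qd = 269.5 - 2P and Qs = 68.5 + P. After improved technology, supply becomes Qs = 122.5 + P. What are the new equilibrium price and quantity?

Original equilibrium: P* = 67, Q* = 135.5.
New equilibrium: 269.5 - 2P = 122.5 + P, so 147 = 3P and P' = 49; Q' = 269.5 − 2(49) = 171.5.

P' = 49, Q' = 171.5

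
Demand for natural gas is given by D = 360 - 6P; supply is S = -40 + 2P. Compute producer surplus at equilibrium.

Equilibrium: 360 - 6P = -40 + 2P gives P* = 50, Q* = 60.
Supply starts at P = 20 (where S = 0).
PS = ½(50 − 20)(60) = 900.

Producer surplus = 900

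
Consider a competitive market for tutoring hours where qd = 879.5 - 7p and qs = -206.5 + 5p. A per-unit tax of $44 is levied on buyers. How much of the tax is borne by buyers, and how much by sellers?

Pre-tax equilibrium: p* = 90.5, q* = 246.
Tax on buyers shifts demand to qd = 879.5 − 7(p + 44) = 571.5 - 7p.
571.5 - 7p = -206.5 + 5p gives seller price ps = 389/6; buyers pay pb = 389/6 + 44 = 653/6.
New quantity: q = 879.5 − 7(653/6) = 353/3.
Buyer burden = 653/6 − 90.5 = 55/3; seller burden = 90.5 − 389/6 = 77/3.

Buyers bear 55/3, sellers bear 77/3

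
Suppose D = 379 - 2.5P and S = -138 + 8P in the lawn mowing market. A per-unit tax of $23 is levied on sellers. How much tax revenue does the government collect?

Tax revenue = 102442/21

Pre-tax equilibrium: P* = 1034/21, Q* = 5374/21.
Tax on sellers shifts supply to S = -138 + 8(P − 23) = -322 + 8P.
379 - 2.5P = -322 + 8P gives buyer price Pb = 1402/21; sellers receive Ps = 1402/21 − 23 = 919/21.
New quantity: Q = 379 − 2.5(1402/21) = 4454/21.
Revenue = 23 × 4454/21 = 102442/21.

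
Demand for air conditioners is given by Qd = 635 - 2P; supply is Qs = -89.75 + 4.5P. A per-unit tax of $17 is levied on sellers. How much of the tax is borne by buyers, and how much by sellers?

Buyers bear 153/13, sellers bear 68/13

Pre-tax equilibrium: P* = 111.5, Q* = 412.
Tax on sellers shifts supply to Qs = -89.75 + 4.5(P − 17) = -166.25 + 4.5P.
635 - 2P = -166.25 + 4.5P gives buyer price Pb = 3205/26; sellers receive Ps = 3205/26 − 17 = 2763/26.
New quantity: Q = 635 − 2(3205/26) = 5050/13.
Buyer burden = 3205/26 − 111.5 = 153/13; seller burden = 111.5 − 2763/26 = 68/13.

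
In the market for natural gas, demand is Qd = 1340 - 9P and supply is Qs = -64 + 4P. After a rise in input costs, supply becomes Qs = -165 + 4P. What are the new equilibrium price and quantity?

P' = 1505/13, Q' = 3875/13

Original equilibrium: P* = 108, Q* = 368.
New equilibrium: 1340 - 9P = -165 + 4P, so 1505 = 13P and P' = 1505/13; Q' = 1340 − 9(1505/13) = 3875/13.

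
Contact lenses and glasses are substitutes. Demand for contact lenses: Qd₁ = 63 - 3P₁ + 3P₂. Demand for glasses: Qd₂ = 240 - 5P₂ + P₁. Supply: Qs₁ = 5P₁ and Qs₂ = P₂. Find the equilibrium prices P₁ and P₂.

P₁ = 24.4, P₂ = 661/15

Market 1: 63 - 3P₁ + 3P₂ = 5P₁ → 8P₁ - 3P₂ = 63.
Market 2: 6P₂ - P₁ = 240.
Eliminating P₂: 6×(1) + 3×(2) gives 45P₁ = 1098, so P₁ = 24.4.
Back-substitute into (2): P₂ = (240 + 1×24.4) / 6 = 661/15.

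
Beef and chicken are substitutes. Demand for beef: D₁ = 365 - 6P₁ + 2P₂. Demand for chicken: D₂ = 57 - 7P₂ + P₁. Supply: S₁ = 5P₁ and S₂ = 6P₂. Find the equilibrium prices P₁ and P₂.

Market 1: 365 - 6P₁ + 2P₂ = 5P₁ → 11P₁ - 2P₂ = 365.
Market 2: 13P₂ - P₁ = 57.
Eliminating P₂: 13×(1) + 2×(2) gives 141P₁ = 4859, so P₁ = 4859/141.
Back-substitute into (2): P₂ = (57 + 1×4859/141) / 13 = 992/141.

P₁ = 4859/141, P₂ = 992/141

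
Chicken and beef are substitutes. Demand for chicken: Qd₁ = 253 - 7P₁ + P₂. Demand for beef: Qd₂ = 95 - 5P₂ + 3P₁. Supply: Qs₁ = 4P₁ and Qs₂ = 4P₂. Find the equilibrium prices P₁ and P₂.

Market 1: 253 - 7P₁ + P₂ = 4P₁ → 11P₁ - P₂ = 253.
Market 2: 9P₂ - 3P₁ = 95.
Eliminating P₂: 9×(1) + 1×(2) gives 96P₁ = 2372, so P₁ = 593/24.
Back-substitute into (2): P₂ = (95 + 3×593/24) / 9 = 451/24.

P₁ = 593/24, P₂ = 451/24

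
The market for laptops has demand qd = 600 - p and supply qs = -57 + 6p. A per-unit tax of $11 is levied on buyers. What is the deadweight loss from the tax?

Deadweight loss = 363/7

Pre-tax equilibrium: p* = 657/7, q* = 3543/7.
Tax on buyers shifts demand to qd = 600 − 1(p + 11) = 589 - p.
589 - p = -57 + 6p gives seller price ps = 646/7; buyers pay pb = 646/7 + 11 = 723/7.
New quantity: q = 600 − 1(723/7) = 3477/7.
DWL = ½ × 11 × (3543/7 − 3477/7) = 363/7.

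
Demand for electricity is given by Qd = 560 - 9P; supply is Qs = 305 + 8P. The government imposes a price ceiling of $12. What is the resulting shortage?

Equilibrium price would be P* = 15, so the ceiling at 12 binds.
At P = 12: Qd = 560 − 9(12) = 452, Qs = 305 + 8(12) = 401.
Shortage = 452 − 401 = 51.

Shortage = 51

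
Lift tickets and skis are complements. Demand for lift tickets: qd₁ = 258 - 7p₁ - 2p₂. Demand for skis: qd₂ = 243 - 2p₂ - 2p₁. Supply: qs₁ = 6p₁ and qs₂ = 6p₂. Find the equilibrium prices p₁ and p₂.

p₁ = 15.78, p₂ = 26.43

Market 1: 258 - 7p₁ - 2p₂ = 6p₁ → 13p₁ + 2p₂ = 258.
Market 2: 8p₂ + 2p₁ = 243.
Eliminating p₂: 8×(1) − 2×(2) gives 100p₁ = 1578, so p₁ = 15.78.
Back-substitute into (2): p₂ = (243 − 2×15.78) / 8 = 26.43.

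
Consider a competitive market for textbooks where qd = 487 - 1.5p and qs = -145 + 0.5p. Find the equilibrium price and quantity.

Set qd = qs: 487 - 1.5p = -145 + 0.5p.
632 = 2p, so p* = 316.
q* = 487 − 1.5(316) = 13.

p* = 316, q* = 13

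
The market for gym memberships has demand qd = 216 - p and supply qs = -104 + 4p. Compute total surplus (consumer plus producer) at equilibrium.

Equilibrium: 216 - p = -104 + 4p gives p* = 64, q* = 152.
Demand choke price: p = 216; supply starts at p = 26.
CS = ½(216 − 64)(152) = 11552; PS = ½(64 − 26)(152) = 2888.

Total surplus = 14440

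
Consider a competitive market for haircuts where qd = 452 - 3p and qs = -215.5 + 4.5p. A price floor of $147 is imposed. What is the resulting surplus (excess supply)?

Surplus = 435

Equilibrium price would be p* = 89, so the floor at 147 binds.
At p = 147: qd = 11, qs = 446.
Surplus = 446 − 11 = 435.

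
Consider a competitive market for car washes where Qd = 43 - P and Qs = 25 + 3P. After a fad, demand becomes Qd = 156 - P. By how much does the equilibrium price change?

Original equilibrium: P* = 4.5, Q* = 38.5.
New equilibrium: 156 - P = 25 + 3P, so 131 = 4P and P' = 32.75; Q' = 156 − 1(32.75) = 123.25.
Change in price: 32.75 − 4.5 = 28.25.

ΔP = 28.25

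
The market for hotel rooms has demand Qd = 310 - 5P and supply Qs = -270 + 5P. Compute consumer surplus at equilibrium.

Consumer surplus = 40

Equilibrium: 310 - 5P = -270 + 5P gives P* = 58, Q* = 20.
Demand choke price (Qd = 0): P = 62.
CS = ½(62 − 58)(20) = 40.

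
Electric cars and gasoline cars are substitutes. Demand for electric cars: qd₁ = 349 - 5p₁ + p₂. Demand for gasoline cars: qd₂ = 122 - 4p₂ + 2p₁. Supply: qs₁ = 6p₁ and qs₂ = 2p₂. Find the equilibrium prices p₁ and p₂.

p₁ = 34.625, p₂ = 31.875

Market 1: 349 - 5p₁ + p₂ = 6p₁ → 11p₁ - p₂ = 349.
Market 2: 6p₂ - 2p₁ = 122.
Eliminating p₂: 6×(1) + 1×(2) gives 64p₁ = 2216, so p₁ = 34.625.
Back-substitute into (2): p₂ = (122 + 2×34.625) / 6 = 31.875.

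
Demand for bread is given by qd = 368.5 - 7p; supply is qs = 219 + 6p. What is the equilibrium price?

p* = 11.5

Set qd = qs: 368.5 - 7p = 219 + 6p.
149.5 = 13p, so p* = 11.5.
q* = 368.5 − 7(11.5) = 288.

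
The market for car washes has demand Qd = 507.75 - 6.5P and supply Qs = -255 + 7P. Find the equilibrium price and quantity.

Set Qd = Qs: 507.75 - 6.5P = -255 + 7P.
762.75 = 13.5P, so P* = 56.5.
Q* = 507.75 − 6.5(56.5) = 140.5.

P* = 56.5, Q* = 140.5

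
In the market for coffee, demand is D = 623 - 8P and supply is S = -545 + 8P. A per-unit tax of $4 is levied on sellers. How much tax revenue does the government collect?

Pre-tax equilibrium: P* = 73, Q* = 39.
Tax on sellers shifts supply to S = -545 + 8(P − 4) = -577 + 8P.
623 - 8P = -577 + 8P gives buyer price Pb = 75; sellers receive Ps = 75 − 4 = 71.
New quantity: Q = 623 − 8(75) = 23.
Revenue = 4 × 23 = 92.

Tax revenue = 92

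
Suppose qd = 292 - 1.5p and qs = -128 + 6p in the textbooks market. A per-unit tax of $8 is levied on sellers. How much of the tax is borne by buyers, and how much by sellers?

Buyers bear $6.4, sellers bear $1.6

Pre-tax equilibrium: p* = 56, q* = 208.
Tax on sellers shifts supply to qs = -128 + 6(p − 8) = -176 + 6p.
292 - 1.5p = -176 + 6p gives buyer price pb = 62.4; sellers receive ps = 62.4 − 8 = 54.4.
New quantity: q = 292 − 1.5(62.4) = 198.4.
Buyer burden = 62.4 − 56 = 6.4; seller burden = 56 − 54.4 = 1.6.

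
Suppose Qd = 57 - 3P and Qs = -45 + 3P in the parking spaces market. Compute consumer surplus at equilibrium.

Consumer surplus = 6

Equilibrium: 57 - 3P = -45 + 3P gives P* = 17, Q* = 6.
Demand choke price (Qd = 0): P = 19.
CS = ½(19 − 17)(6) = 6.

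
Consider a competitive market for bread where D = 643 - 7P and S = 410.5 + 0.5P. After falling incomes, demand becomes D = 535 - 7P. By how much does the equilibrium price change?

Original equilibrium: P* = 31, Q* = 426.
New equilibrium: 535 - 7P = 410.5 + 0.5P, so 124.5 = 7.5P and P' = 16.6; Q' = 535 − 7(16.6) = 418.8.
Change in price: 16.6 − 31 = -14.4.

ΔP = -14.4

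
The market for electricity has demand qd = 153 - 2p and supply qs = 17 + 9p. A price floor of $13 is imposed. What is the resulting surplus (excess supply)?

Equilibrium price would be p* = 136/11, so the floor at 13 binds.
At p = 13: qd = 127, qs = 134.
Surplus = 134 − 127 = 7.

Surplus = 7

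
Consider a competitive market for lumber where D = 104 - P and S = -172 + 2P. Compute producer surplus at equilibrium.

Equilibrium: 104 - P = -172 + 2P gives P* = 92, Q* = 12.
Supply starts at P = 86 (where S = 0).
PS = ½(92 − 86)(12) = 36.

Producer surplus = 36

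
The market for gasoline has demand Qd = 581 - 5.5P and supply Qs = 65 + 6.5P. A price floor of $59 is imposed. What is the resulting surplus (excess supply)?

Equilibrium price would be P* = 43, so the floor at 59 binds.
At P = 59: Qd = 256.5, Qs = 448.5.
Surplus = 448.5 − 256.5 = 192.

Surplus = 192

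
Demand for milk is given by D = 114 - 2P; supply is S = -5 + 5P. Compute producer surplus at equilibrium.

Producer surplus = 640

Equilibrium: 114 - 2P = -5 + 5P gives P* = 17, Q* = 80.
Supply starts at P = 1 (where S = 0).
PS = ½(17 − 1)(80) = 640.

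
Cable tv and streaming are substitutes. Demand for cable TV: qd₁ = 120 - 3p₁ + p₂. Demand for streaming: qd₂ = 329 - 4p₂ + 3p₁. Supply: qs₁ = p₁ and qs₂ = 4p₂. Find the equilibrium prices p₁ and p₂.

p₁ = 1289/29, p₂ = 1676/29

Market 1: 120 - 3p₁ + p₂ = p₁ → 4p₁ - p₂ = 120.
Market 2: 8p₂ - 3p₁ = 329.
Eliminating p₂: 8×(1) + 1×(2) gives 29p₁ = 1289, so p₁ = 1289/29.
Back-substitute into (2): p₂ = (329 + 3×1289/29) / 8 = 1676/29.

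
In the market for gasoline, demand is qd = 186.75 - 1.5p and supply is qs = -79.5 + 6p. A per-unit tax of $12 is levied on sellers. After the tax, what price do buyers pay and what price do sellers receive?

Buyers pay $45.1, sellers receive $33.1

Pre-tax equilibrium: p* = 35.5, q* = 133.5.
Tax on sellers shifts supply to qs = -79.5 + 6(p − 12) = -151.5 + 6p.
186.75 - 1.5p = -151.5 + 6p gives buyer price pb = 45.1; sellers receive ps = 45.1 − 12 = 33.1.
New quantity: q = 186.75 − 1.5(45.1) = 119.1.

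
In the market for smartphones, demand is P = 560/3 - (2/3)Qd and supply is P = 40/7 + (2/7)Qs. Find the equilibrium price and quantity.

Set the two price expressions equal: 560/3 - (2/3)Q = 40/7 + (2/7)Q.
3800/21 = (20/21)Q, so Q* = 190.
P* = 560/3 − (2/3)(190) = 60.

P* = 60, Q* = 190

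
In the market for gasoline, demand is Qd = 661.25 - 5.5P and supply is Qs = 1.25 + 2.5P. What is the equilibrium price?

Set Qd = Qs: 661.25 - 5.5P = 1.25 + 2.5P.
660 = 8P, so P* = 82.5.
Q* = 661.25 − 5.5(82.5) = 207.5.

P* = 82.5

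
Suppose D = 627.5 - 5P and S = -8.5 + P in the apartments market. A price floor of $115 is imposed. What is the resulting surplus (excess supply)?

Equilibrium price would be P* = 106, so the floor at 115 binds.
At P = 115: D = 52.5, S = 106.5.
Surplus = 106.5 − 52.5 = 54.

Surplus = 54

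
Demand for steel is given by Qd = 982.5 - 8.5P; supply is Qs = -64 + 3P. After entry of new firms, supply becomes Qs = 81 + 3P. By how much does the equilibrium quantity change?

ΔQ = 2465/23

Original equilibrium: P* = 91, Q* = 209.
New equilibrium: 982.5 - 8.5P = 81 + 3P, so 901.5 = 11.5P and P' = 1803/23; Q' = 982.5 − 8.5(1803/23) = 7272/23.
Change in quantity: 7272/23 − 209 = 2465/23.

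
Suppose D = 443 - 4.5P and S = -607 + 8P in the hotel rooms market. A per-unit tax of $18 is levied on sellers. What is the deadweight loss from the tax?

Pre-tax equilibrium: P* = 84, Q* = 65.
Tax on sellers shifts supply to S = -607 + 8(P − 18) = -751 + 8P.
443 - 4.5P = -751 + 8P gives buyer price Pb = 95.52; sellers receive Ps = 95.52 − 18 = 77.52.
New quantity: Q = 443 − 4.5(95.52) = 13.16.
DWL = ½ × 18 × (65 − 13.16) = 466.56.

Deadweight loss = 466.56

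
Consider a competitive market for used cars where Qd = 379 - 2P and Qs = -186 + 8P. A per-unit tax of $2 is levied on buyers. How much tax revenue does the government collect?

Pre-tax equilibrium: P* = 56.5, Q* = 266.
Tax on buyers shifts demand to Qd = 379 − 2(P + 2) = 375 - 2P.
375 - 2P = -186 + 8P gives seller price Ps = 56.1; buyers pay Pb = 56.1 + 2 = 58.1.
New quantity: Q = 379 − 2(58.1) = 262.8.
Revenue = 2 × 262.8 = 525.6.

Tax revenue = 525.6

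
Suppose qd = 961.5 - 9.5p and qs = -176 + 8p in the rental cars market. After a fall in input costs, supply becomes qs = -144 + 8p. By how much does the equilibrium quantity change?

Original equilibrium: p* = 65, q* = 344.
New equilibrium: 961.5 - 9.5p = -144 + 8p, so 1105.5 = 17.5p and p' = 2211/35; q' = 961.5 − 9.5(2211/35) = 12648/35.
Change in quantity: 12648/35 − 344 = 608/35.

Δq = 608/35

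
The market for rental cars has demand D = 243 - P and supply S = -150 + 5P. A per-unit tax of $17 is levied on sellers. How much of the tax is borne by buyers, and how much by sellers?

Buyers bear 85/6, sellers bear 17/6

Pre-tax equilibrium: P* = 65.5, Q* = 177.5.
Tax on sellers shifts supply to S = -150 + 5(P − 17) = -235 + 5P.
243 - P = -235 + 5P gives buyer price Pb = 239/3; sellers receive Ps = 239/3 − 17 = 188/3.
New quantity: Q = 243 − 1(239/3) = 490/3.
Buyer burden = 239/3 − 65.5 = 85/6; seller burden = 65.5 − 188/3 = 17/6.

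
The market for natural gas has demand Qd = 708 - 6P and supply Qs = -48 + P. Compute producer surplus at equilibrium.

Equilibrium: 708 - 6P = -48 + P gives P* = 108, Q* = 60.
Supply starts at P = 48 (where Qs = 0).
PS = ½(108 − 48)(60) = 1800.

Producer surplus = 1800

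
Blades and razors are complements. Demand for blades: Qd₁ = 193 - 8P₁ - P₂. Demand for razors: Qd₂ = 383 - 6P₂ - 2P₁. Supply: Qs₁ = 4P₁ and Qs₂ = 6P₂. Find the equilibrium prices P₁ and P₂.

Market 1: 193 - 8P₁ - P₂ = 4P₁ → 12P₁ + P₂ = 193.
Market 2: 12P₂ + 2P₁ = 383.
Eliminating P₂: 12×(1) − 1×(2) gives 142P₁ = 1933, so P₁ = 1933/142.
Back-substitute into (2): P₂ = (383 − 2×1933/142) / 12 = 2105/71.

P₁ = 1933/142, P₂ = 2105/71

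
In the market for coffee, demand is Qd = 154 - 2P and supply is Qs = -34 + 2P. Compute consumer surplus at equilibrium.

Equilibrium: 154 - 2P = -34 + 2P gives P* = 47, Q* = 60.
Demand choke price (Qd = 0): P = 77.
CS = ½(77 − 47)(60) = 900.

Consumer surplus = 900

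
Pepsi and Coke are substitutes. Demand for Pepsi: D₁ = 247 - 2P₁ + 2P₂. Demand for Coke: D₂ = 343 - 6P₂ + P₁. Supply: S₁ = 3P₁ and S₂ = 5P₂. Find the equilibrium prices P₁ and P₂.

P₁ = 3403/53, P₂ = 1962/53

Market 1: 247 - 2P₁ + 2P₂ = 3P₁ → 5P₁ - 2P₂ = 247.
Market 2: 11P₂ - P₁ = 343.
Eliminating P₂: 11×(1) + 2×(2) gives 53P₁ = 3403, so P₁ = 3403/53.
Back-substitute into (2): P₂ = (343 + 1×3403/53) / 11 = 1962/53.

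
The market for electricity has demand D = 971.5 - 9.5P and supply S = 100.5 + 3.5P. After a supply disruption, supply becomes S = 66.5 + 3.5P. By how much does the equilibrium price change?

Original equilibrium: P* = 67, Q* = 335.
New equilibrium: 971.5 - 9.5P = 66.5 + 3.5P, so 905 = 13P and P' = 905/13; Q' = 971.5 − 9.5(905/13) = 4032/13.
Change in price: 905/13 − 67 = 34/13.

ΔP = 34/13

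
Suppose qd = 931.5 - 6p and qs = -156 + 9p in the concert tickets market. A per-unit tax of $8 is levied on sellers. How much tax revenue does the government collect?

Tax revenue = 3741.6

Pre-tax equilibrium: p* = 72.5, q* = 496.5.
Tax on sellers shifts supply to qs = -156 + 9(p − 8) = -228 + 9p.
931.5 - 6p = -228 + 9p gives buyer price pb = 77.3; sellers receive ps = 77.3 − 8 = 69.3.
New quantity: q = 931.5 − 6(77.3) = 467.7.
Revenue = 8 × 467.7 = 3741.6.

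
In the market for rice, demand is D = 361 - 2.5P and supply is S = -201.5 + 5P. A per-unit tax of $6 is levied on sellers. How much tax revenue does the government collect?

Tax revenue = 981

Pre-tax equilibrium: P* = 75, Q* = 173.5.
Tax on sellers shifts supply to S = -201.5 + 5(P − 6) = -231.5 + 5P.
361 - 2.5P = -231.5 + 5P gives buyer price Pb = 79; sellers receive Ps = 79 − 6 = 73.
New quantity: Q = 361 − 2.5(79) = 163.5.
Revenue = 6 × 163.5 = 981.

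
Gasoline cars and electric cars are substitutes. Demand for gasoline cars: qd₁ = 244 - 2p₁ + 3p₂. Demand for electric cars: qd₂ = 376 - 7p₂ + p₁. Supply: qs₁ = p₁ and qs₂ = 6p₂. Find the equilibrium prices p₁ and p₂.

Market 1: 244 - 2p₁ + 3p₂ = p₁ → 3p₁ - 3p₂ = 244.
Market 2: 13p₂ - p₁ = 376.
Eliminating p₂: 13×(1) + 3×(2) gives 36p₁ = 4300, so p₁ = 1075/9.
Back-substitute into (2): p₂ = (376 + 1×1075/9) / 13 = 343/9.

p₁ = 1075/9, p₂ = 343/9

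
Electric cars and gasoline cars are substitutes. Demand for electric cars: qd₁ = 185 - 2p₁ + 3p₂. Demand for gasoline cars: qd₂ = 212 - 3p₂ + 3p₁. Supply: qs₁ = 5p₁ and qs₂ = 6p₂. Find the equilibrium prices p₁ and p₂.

p₁ = 767/18, p₂ = 2039/54

Market 1: 185 - 2p₁ + 3p₂ = 5p₁ → 7p₁ - 3p₂ = 185.
Market 2: 9p₂ - 3p₁ = 212.
Eliminating p₂: 9×(1) + 3×(2) gives 54p₁ = 2301, so p₁ = 767/18.
Back-substitute into (2): p₂ = (212 + 3×767/18) / 9 = 2039/54.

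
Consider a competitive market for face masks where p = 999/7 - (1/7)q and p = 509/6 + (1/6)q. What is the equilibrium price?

Set the two price expressions equal: 999/7 - (1/7)q = 509/6 + (1/6)q.
2431/42 = (13/42)q, so q* = 187.
p* = 999/7 − (1/7)(187) = 116.

p* = 116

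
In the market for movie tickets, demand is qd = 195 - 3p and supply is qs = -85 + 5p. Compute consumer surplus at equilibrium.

Consumer surplus = 1350

Equilibrium: 195 - 3p = -85 + 5p gives p* = 35, q* = 90.
Demand choke price (qd = 0): p = 65.
CS = ½(65 − 35)(90) = 1350.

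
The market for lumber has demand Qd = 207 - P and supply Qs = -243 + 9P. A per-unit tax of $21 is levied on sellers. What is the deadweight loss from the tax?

Deadweight loss = 198.45

Pre-tax equilibrium: P* = 45, Q* = 162.
Tax on sellers shifts supply to Qs = -243 + 9(P − 21) = -432 + 9P.
207 - P = -432 + 9P gives buyer price Pb = 63.9; sellers receive Ps = 63.9 − 21 = 42.9.
New quantity: Q = 207 − 1(63.9) = 143.1.
DWL = ½ × 21 × (162 − 143.1) = 198.45.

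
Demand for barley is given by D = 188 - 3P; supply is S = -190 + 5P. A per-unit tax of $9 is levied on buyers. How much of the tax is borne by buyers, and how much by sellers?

Buyers bear $5.625, sellers bear $3.375

Pre-tax equilibrium: P* = 47.25, Q* = 46.25.
Tax on buyers shifts demand to D = 188 − 3(P + 9) = 161 - 3P.
161 - 3P = -190 + 5P gives seller price Ps = 43.875; buyers pay Pb = 43.875 + 9 = 52.875.
New quantity: Q = 188 − 3(52.875) = 29.375.
Buyer burden = 52.875 − 47.25 = 5.625; seller burden = 47.25 − 43.875 = 3.375.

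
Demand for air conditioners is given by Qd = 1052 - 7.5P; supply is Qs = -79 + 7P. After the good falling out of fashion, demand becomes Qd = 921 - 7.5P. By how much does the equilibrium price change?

Original equilibrium: P* = 78, Q* = 467.
New equilibrium: 921 - 7.5P = -79 + 7P, so 1000 = 14.5P and P' = 2000/29; Q' = 921 − 7.5(2000/29) = 11709/29.
Change in price: 2000/29 − 78 = -262/29.

ΔP = -262/29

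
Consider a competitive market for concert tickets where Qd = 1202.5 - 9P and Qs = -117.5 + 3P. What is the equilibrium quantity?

Q* = 212.5

Set Qd = Qs: 1202.5 - 9P = -117.5 + 3P.
1320 = 12P, so P* = 110.
Q* = 1202.5 − 9(110) = 212.5.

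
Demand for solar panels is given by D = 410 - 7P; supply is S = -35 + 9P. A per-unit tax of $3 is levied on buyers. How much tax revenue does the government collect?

Pre-tax equilibrium: P* = 27.8125, Q* = 215.3125.
Tax on buyers shifts demand to D = 410 − 7(P + 3) = 389 - 7P.
389 - 7P = -35 + 9P gives seller price Ps = 26.5; buyers pay Pb = 26.5 + 3 = 29.5.
New quantity: Q = 410 − 7(29.5) = 203.5.
Revenue = 3 × 203.5 = 610.5.

Tax revenue = 610.5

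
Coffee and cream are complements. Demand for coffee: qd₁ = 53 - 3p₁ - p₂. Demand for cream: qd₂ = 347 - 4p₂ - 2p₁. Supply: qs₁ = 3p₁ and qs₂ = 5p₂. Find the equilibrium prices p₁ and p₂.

p₁ = 2.5, p₂ = 38

Market 1: 53 - 3p₁ - p₂ = 3p₁ → 6p₁ + p₂ = 53.
Market 2: 9p₂ + 2p₁ = 347.
Eliminating p₂: 9×(1) − 1×(2) gives 52p₁ = 130, so p₁ = 2.5.
Back-substitute into (2): p₂ = (347 − 2×2.5) / 9 = 38.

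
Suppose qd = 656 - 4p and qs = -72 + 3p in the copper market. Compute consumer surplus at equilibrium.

Consumer surplus = 7200

Equilibrium: 656 - 4p = -72 + 3p gives p* = 104, q* = 240.
Demand choke price (qd = 0): p = 164.
CS = ½(164 − 104)(240) = 7200.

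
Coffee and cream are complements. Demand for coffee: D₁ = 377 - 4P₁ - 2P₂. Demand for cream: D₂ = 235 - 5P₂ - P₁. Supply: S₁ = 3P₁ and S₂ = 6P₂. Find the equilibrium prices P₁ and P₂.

Market 1: 377 - 4P₁ - 2P₂ = 3P₁ → 7P₁ + 2P₂ = 377.
Market 2: 11P₂ + P₁ = 235.
Eliminating P₂: 11×(1) − 2×(2) gives 75P₁ = 3677, so P₁ = 3677/75.
Back-substitute into (2): P₂ = (235 − 1×3677/75) / 11 = 1268/75.

P₁ = 3677/75, P₂ = 1268/75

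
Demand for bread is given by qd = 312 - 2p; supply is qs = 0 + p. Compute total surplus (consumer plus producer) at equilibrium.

Total surplus = 8112

Equilibrium: 312 - 2p = 0 + p gives p* = 104, q* = 104.
Demand choke price: p = 156; supply starts at p = 0.
CS = ½(156 − 104)(104) = 2704; PS = ½(104 − 0)(104) = 5408.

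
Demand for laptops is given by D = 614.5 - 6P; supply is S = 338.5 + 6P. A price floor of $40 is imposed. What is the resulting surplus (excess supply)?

Surplus = 204

Equilibrium price would be P* = 23, so the floor at 40 binds.
At P = 40: D = 374.5, S = 578.5.
Surplus = 578.5 − 374.5 = 204.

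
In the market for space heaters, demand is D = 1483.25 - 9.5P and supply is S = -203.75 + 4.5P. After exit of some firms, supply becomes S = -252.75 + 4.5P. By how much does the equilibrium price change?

ΔP = 3.5

Original equilibrium: P* = 120.5, Q* = 338.5.
New equilibrium: 1483.25 - 9.5P = -252.75 + 4.5P, so 1736 = 14P and P' = 124; Q' = 1483.25 − 9.5(124) = 305.25.
Change in price: 124 − 120.5 = 3.5.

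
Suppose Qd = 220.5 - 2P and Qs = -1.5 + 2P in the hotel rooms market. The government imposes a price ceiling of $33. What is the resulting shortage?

Equilibrium price would be P* = 55.5, so the ceiling at 33 binds.
At P = 33: Qd = 220.5 − 2(33) = 154.5, Qs = -1.5 + 2(33) = 64.5.
Shortage = 154.5 − 64.5 = 90.

Shortage = 90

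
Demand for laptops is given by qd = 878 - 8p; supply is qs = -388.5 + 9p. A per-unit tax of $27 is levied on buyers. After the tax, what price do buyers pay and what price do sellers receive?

Buyers pay 3019/34, sellers receive 2101/34

Pre-tax equilibrium: p* = 74.5, q* = 282.
Tax on buyers shifts demand to qd = 878 − 8(p + 27) = 662 - 8p.
662 - 8p = -388.5 + 9p gives seller price ps = 2101/34; buyers pay pb = 2101/34 + 27 = 3019/34.
New quantity: q = 878 − 8(3019/34) = 2850/17.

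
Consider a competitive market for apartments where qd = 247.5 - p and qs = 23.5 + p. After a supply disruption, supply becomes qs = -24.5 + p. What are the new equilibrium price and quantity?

Original equilibrium: p* = 112, q* = 135.5.
New equilibrium: 247.5 - p = -24.5 + p, so 272 = 2p and p' = 136; q' = 247.5 − 1(136) = 111.5.

p' = 136, q' = 111.5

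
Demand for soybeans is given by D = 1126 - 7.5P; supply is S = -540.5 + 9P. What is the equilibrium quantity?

Q* = 368.5

Set D = S: 1126 - 7.5P = -540.5 + 9P.
1666.5 = 16.5P, so P* = 101.
Q* = 1126 − 7.5(101) = 368.5.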